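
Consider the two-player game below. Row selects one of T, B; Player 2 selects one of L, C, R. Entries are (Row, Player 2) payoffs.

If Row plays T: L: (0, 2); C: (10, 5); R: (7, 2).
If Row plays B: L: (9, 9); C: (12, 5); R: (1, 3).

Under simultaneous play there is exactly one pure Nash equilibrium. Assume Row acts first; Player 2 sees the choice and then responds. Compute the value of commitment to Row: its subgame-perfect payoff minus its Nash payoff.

Work backward from Player 2's decision.
- T: Player 2 compares 2, 5, 2 and picks C; Row would get 10.
- B: Player 2 compares 9, 5, 3 and picks L; Row would get 9.
Among 10, 9, the best is 10 at T. Subgame-perfect outcome: (T, C) with payoffs (10, 5).
For the simultaneous game, intersect best replies.
Row's best replies: L→B; C→B; R→T.
Player 2's best replies: T→C; B→L.
Only (B, L) has each player best-responding; Nash payoffs (9, 9).
Row's commitment gain: 10 − 9 = 1.

1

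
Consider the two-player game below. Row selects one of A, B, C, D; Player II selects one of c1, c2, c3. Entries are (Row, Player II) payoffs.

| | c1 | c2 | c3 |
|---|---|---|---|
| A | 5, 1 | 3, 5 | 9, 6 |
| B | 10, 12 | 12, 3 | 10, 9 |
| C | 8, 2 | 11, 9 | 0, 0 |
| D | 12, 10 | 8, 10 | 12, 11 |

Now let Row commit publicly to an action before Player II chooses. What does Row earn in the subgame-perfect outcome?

Work backward from Player II's decision.
- A: Player II compares 1, 5, 6 and picks c3; Row would get 9.
- B: Player II compares 12, 3, 9 and picks c1; Row would get 10.
- C: Player II compares 2, 9, 0 and picks c2; Row would get 11.
- D: Player II compares 10, 10, 11 and picks c3; Row would get 12.
Among 9, 10, 11, 12, the best is 12 at D. Subgame-perfect outcome: (D, c3) with payoffs (12, 11).

12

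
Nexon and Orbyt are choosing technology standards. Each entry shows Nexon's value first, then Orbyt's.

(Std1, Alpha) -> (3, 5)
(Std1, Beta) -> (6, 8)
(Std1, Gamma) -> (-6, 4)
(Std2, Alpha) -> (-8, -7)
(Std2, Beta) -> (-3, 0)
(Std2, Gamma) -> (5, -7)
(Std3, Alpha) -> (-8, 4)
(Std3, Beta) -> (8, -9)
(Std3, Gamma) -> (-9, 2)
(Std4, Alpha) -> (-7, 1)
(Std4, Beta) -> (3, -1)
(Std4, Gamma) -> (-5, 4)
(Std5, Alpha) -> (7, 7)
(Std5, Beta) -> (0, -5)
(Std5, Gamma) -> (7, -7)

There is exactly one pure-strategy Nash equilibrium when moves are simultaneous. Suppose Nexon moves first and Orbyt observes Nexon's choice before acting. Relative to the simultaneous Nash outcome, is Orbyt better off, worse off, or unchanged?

Solve by backward induction (Nexon leads).
- Std1 → Orbyt plays Beta (best of 5, 8, 4); Nexon gets 6.
- Std2 → Orbyt plays Beta (best of -7, 0, -7); Nexon gets -3.
- Std3 → Orbyt plays Alpha (best of 4, -9, 2); Nexon gets -8.
- Std4 → Orbyt plays Gamma (best of 1, -1, 4); Nexon gets -5.
- Std5 → Orbyt plays Alpha (best of 7, -5, -7); Nexon gets 7.
Maximizing over 6, -3, -8, -5, 7, Nexon chooses Std5. Subgame-perfect outcome: (Std5, Alpha) with payoffs (7, 7).
For the simultaneous game, intersect best replies.
Nexon's best replies: Alpha→Std5; Beta→Std3; Gamma→Std5.
Orbyt's best replies: Std1→Beta; Std2→Beta; Std3→Alpha; Std4→Gamma; Std5→Alpha.
Only (Std5, Alpha) has each player best-responding; Nash payoffs (7, 7).
Orbyt earns 7 sequentially versus 7 at the Nash outcome: unchanged.

unchanged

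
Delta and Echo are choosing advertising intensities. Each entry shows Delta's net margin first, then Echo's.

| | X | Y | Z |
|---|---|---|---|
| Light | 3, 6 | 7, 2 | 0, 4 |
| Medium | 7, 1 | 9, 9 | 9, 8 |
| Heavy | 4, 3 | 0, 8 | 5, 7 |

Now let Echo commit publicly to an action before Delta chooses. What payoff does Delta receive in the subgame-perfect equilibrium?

9

Delta best-responds to each possible Echo move:
- X: Delta compares 3, 7, 4 and picks Medium; Echo would get 1.
- Y: Delta compares 7, 9, 0 and picks Medium; Echo would get 9.
- Z: Delta compares 0, 9, 5 and picks Medium; Echo would get 8.
Among 1, 9, 8, the best is 9 at Y. Subgame-perfect outcome: (Medium, Y) with payoffs (9, 9).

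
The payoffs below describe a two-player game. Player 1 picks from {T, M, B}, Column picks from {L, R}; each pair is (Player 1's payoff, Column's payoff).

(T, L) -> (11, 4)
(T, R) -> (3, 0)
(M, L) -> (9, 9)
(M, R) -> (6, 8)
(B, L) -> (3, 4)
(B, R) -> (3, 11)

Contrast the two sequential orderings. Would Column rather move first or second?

first

If Player 1 leads: Column's best replies are T→L, M→L, B→R; Player 1's induced payoffs 11, 9, 3; outcome (T, L), payoffs (11, 4).
If Column leads: Player 1's best replies are L→T, R→M; Column's induced payoffs 4, 8; outcome (M, R), payoffs (6, 8).
Column gets 8 moving first and 4 moving second, so Column prefers to move first.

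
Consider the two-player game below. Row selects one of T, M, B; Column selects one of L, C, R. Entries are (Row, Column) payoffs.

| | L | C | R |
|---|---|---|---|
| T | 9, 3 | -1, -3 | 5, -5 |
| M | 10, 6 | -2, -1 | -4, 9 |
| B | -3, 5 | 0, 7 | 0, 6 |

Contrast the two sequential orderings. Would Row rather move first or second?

If Row leads: Column's best replies are T→L, M→R, B→C; Row's induced payoffs 9, -4, 0; outcome (T, L), payoffs (9, 3).
If Column leads: Row's best replies are L→M, C→B, R→T; Column's induced payoffs 6, 7, -5; outcome (B, C), payoffs (0, 7).
Row gets 9 moving first and 0 moving second, so Row prefers to move first.

first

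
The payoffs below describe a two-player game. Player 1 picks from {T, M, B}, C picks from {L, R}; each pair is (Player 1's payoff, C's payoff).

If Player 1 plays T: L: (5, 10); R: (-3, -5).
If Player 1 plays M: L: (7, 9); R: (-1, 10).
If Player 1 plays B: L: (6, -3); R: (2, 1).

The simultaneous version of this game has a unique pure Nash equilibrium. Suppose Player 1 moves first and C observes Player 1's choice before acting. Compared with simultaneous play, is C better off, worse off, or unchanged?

better off

C best-responds to each possible Player 1 move:
- T: BR = L, leader payoff 5.
- M: BR = R, leader payoff -1.
- B: BR = R, leader payoff 2.
Player 1's induced payoffs are 5, -1, 2, so Player 1 commits to T. Subgame-perfect outcome: (T, L) with payoffs (5, 10).
Under simultaneous play:
Player 1's best replies: L→M; R→B.
C's best replies: T→L; M→R; B→R.
Only (B, R) has each player best-responding; Nash payoffs (2, 1).
C earns 10 sequentially versus 1 at the Nash outcome: better off.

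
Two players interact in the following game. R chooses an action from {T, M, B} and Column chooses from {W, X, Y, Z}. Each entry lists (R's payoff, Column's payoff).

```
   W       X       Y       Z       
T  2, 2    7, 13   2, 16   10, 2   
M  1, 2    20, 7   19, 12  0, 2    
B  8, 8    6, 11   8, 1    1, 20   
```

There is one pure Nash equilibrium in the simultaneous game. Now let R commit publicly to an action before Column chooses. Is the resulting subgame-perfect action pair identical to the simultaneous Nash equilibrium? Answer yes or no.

yes

Work backward from Column's decision.
- T → Column plays Y (best of 2, 13, 16, 2); R gets 2.
- M → Column plays Y (best of 2, 7, 12, 2); R gets 19.
- B → Column plays Z (best of 8, 11, 1, 20); R gets 1.
Maximizing over 2, 19, 1, R chooses M. Subgame-perfect outcome: (M, Y) with payoffs (19, 12).
For the simultaneous game, intersect best replies.
R's best replies: W→B; X→M; Y→M; Z→T.
Column's best replies: T→Y; M→Y; B→Z.
Only (M, Y) has each player best-responding; Nash payoffs (19, 12).
Sequential outcome (M, Y) coincides with the Nash profile (M, Y).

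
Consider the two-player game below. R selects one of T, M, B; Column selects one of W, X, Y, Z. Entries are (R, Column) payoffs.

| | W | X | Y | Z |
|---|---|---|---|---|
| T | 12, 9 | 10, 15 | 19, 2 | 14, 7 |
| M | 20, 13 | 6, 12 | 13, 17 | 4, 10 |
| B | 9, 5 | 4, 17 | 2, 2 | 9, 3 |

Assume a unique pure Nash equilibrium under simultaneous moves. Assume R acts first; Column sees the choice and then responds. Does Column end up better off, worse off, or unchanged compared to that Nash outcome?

Column best-responds to each possible R move:
- T: Column compares 9, 15, 2, 7 and picks X; R would get 10.
- M: Column compares 13, 12, 17, 10 and picks Y; R would get 13.
- B: Column compares 5, 17, 2, 3 and picks X; R would get 4.
R's induced payoffs are 10, 13, 4, so R commits to M. Subgame-perfect outcome: (M, Y) with payoffs (13, 17).
Under simultaneous play:
R's best replies: W→M; X→T; Y→T; Z→T.
Column's best replies: T→X; M→Y; B→X.
Only (T, X) has each player best-responding; Nash payoffs (10, 15).
Column earns 17 sequentially versus 15 at the Nash outcome: better off.

better off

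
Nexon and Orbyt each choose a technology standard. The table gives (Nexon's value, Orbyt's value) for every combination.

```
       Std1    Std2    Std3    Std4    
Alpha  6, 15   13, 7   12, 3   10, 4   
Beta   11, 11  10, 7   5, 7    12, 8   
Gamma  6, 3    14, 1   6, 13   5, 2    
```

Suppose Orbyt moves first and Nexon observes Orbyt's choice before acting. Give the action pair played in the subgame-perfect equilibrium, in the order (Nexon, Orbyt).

(Beta, Std1)

Solve by backward induction (Orbyt leads).
- Std1: Nexon compares 6, 11, 6 and picks Beta; Orbyt would get 11.
- Std2: Nexon compares 13, 10, 14 and picks Gamma; Orbyt would get 1.
- Std3: Nexon compares 12, 5, 6 and picks Alpha; Orbyt would get 3.
- Std4: Nexon compares 10, 12, 5 and picks Beta; Orbyt would get 8.
Maximizing over 11, 1, 3, 8, Orbyt chooses Std1. Subgame-perfect outcome: (Beta, Std1) with payoffs (11, 11).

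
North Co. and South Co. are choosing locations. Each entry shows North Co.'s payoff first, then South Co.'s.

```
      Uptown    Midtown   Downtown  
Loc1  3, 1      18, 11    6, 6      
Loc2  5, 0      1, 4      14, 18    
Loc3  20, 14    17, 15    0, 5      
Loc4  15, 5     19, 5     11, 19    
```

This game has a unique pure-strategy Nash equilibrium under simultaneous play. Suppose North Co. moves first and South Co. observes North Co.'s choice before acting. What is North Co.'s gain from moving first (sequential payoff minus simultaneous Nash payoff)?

4

Solve by backward induction (North Co. leads).
- Loc1 → South Co. plays Midtown (best of 1, 11, 6); North Co. gets 18.
- Loc2 → South Co. plays Downtown (best of 0, 4, 18); North Co. gets 14.
- Loc3 → South Co. plays Midtown (best of 14, 15, 5); North Co. gets 17.
- Loc4 → South Co. plays Downtown (best of 5, 5, 19); North Co. gets 11.
Among 18, 14, 17, 11, the best is 18 at Loc1. Subgame-perfect outcome: (Loc1, Midtown) with payoffs (18, 11).
For the simultaneous game, intersect best replies.
North Co.'s best replies: Uptown→Loc3; Midtown→Loc4; Downtown→Loc2.
South Co.'s best replies: Loc1→Midtown; Loc2→Downtown; Loc3→Midtown; Loc4→Downtown.
The unique mutual best reply is (Loc2, Downtown), giving (14, 18).
North Co.'s commitment gain: 18 − 14 = 4.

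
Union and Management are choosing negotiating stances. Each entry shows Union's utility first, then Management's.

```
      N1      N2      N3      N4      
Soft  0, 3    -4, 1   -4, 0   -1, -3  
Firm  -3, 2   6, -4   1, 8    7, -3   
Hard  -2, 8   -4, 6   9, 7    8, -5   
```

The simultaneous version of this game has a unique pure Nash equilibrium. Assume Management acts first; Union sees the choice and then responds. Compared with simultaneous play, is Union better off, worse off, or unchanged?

Backward induction with Management moving first.
- N1: Union compares 0, -3, -2 and picks Soft; Management would get 3.
- N2: Union compares -4, 6, -4 and picks Firm; Management would get -4.
- N3: Union compares -4, 1, 9 and picks Hard; Management would get 7.
- N4: Union compares -1, 7, 8 and picks Hard; Management would get -5.
Among 3, -4, 7, -5, the best is 7 at N3. Subgame-perfect outcome: (Hard, N3) with payoffs (9, 7).
For the simultaneous game, intersect best replies.
Union's best replies: N1→Soft; N2→Firm; N3→Hard; N4→Hard.
Management's best replies: Soft→N1; Firm→N3; Hard→N1.
The unique mutual best reply is (Soft, N1), giving (0, 3).
Union earns 9 sequentially versus 0 at the Nash outcome: better off.

better off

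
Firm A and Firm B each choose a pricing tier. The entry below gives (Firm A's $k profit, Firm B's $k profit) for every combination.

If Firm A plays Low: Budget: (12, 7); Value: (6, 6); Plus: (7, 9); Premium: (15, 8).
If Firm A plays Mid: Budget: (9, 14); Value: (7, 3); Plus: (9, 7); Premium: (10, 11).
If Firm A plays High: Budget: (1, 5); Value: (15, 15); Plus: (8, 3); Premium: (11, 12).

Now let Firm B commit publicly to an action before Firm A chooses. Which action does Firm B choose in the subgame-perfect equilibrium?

Solve by backward induction (Firm B leads).
- Budget: BR = Low, leader payoff 7.
- Value: BR = High, leader payoff 15.
- Plus: BR = Mid, leader payoff 7.
- Premium: BR = Low, leader payoff 8.
Among 7, 15, 7, 8, the best is 15 at Value. Subgame-perfect outcome: (High, Value) with payoffs (15, 15).

Value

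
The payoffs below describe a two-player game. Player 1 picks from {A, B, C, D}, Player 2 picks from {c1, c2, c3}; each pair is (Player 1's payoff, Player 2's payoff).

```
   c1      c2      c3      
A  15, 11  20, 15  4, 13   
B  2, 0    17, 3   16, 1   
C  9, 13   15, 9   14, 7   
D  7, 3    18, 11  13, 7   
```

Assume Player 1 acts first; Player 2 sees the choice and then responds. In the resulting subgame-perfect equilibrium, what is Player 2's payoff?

15

Backward induction with Player 1 moving first.
- A → Player 2 plays c2 (best of 11, 15, 13); Player 1 gets 20.
- B → Player 2 plays c2 (best of 0, 3, 1); Player 1 gets 17.
- C → Player 2 plays c1 (best of 13, 9, 7); Player 1 gets 9.
- D → Player 2 plays c2 (best of 3, 11, 7); Player 1 gets 18.
Maximizing over 20, 17, 9, 18, Player 1 chooses A. Subgame-perfect outcome: (A, c2) with payoffs (20, 15).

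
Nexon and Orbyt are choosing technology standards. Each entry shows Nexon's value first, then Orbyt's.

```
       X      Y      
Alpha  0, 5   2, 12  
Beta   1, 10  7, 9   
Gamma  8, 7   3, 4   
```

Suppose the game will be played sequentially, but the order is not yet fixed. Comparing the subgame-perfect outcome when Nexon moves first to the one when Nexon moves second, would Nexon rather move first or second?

If Nexon leads: Orbyt's best replies are Alpha→Y, Beta→X, Gamma→X; Nexon's induced payoffs 2, 1, 8; outcome (Gamma, X), payoffs (8, 7).
If Orbyt leads: Nexon's best replies are X→Gamma, Y→Beta; Orbyt's induced payoffs 7, 9; outcome (Beta, Y), payoffs (7, 9).
Nexon gets 8 moving first and 7 moving second, so Nexon prefers to move first.

first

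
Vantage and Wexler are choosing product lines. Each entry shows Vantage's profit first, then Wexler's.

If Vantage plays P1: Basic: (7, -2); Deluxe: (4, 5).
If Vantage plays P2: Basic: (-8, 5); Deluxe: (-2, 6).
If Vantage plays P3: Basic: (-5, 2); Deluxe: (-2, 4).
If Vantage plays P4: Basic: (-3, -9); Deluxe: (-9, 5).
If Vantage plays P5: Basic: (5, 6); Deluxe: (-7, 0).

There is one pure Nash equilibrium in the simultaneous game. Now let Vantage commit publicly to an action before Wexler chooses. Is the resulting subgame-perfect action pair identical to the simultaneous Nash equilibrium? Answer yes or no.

no

Backward induction with Vantage moving first.
- P1: Wexler compares -2, 5 and picks Deluxe; Vantage would get 4.
- P2: Wexler compares 5, 6 and picks Deluxe; Vantage would get -2.
- P3: Wexler compares 2, 4 and picks Deluxe; Vantage would get -2.
- P4: Wexler compares -9, 5 and picks Deluxe; Vantage would get -9.
- P5: Wexler compares 6, 0 and picks Basic; Vantage would get 5.
Maximizing over 4, -2, -2, -9, 5, Vantage chooses P5. Subgame-perfect outcome: (P5, Basic) with payoffs (5, 6).
Under simultaneous play:
Vantage's best replies: Basic→P1; Deluxe→P1.
Wexler's best replies: P1→Deluxe; P2→Deluxe; P3→Deluxe; P4→Deluxe; P5→Basic.
The unique mutual best reply is (P1, Deluxe), giving (4, 5).
Sequential outcome (P5, Basic) differs from the Nash profile (P1, Deluxe).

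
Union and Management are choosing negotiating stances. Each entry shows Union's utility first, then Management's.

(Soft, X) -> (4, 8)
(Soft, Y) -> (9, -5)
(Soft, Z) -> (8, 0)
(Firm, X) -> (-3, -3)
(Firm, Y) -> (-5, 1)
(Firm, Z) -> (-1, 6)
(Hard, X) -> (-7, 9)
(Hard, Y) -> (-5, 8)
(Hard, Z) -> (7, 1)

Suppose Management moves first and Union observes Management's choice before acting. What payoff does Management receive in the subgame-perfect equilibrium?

8

Work backward from Union's decision.
- X → Union plays Soft (best of 4, -3, -7); Management gets 8.
- Y → Union plays Soft (best of 9, -5, -5); Management gets -5.
- Z → Union plays Soft (best of 8, -1, 7); Management gets 0.
Among 8, -5, 0, the best is 8 at X. Subgame-perfect outcome: (Soft, X) with payoffs (4, 8).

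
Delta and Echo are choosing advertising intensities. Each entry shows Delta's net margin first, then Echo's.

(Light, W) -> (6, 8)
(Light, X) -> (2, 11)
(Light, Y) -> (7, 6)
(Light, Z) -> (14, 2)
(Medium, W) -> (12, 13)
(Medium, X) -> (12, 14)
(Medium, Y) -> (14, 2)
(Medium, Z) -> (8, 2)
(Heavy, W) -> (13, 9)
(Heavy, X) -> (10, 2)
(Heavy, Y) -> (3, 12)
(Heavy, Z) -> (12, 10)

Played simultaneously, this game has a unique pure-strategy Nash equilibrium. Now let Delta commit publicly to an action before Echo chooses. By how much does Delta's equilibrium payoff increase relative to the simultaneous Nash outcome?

Work backward from Echo's decision.
- Light: Echo compares 8, 11, 6, 2 and picks X; Delta would get 2.
- Medium: Echo compares 13, 14, 2, 2 and picks X; Delta would get 12.
- Heavy: Echo compares 9, 2, 12, 10 and picks Y; Delta would get 3.
Delta's induced payoffs are 2, 12, 3, so Delta commits to Medium. Subgame-perfect outcome: (Medium, X) with payoffs (12, 14).
Under simultaneous play:
Delta's best replies: W→Heavy; X→Medium; Y→Medium; Z→Light.
Echo's best replies: Light→X; Medium→X; Heavy→Y.
Only (Medium, X) has each player best-responding; Nash payoffs (12, 14).
Delta's commitment gain: 12 − 12 = 0.

0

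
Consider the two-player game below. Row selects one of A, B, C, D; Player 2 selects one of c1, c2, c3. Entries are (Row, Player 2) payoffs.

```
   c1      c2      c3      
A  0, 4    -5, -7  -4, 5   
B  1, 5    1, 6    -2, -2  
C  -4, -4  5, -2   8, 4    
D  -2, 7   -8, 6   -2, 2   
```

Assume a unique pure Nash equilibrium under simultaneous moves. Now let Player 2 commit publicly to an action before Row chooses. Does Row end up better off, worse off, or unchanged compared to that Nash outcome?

worse off

Backward induction with Player 2 moving first.
- c1: Row compares 0, 1, -4, -2 and picks B; Player 2 would get 5.
- c2: Row compares -5, 1, 5, -8 and picks C; Player 2 would get -2.
- c3: Row compares -4, -2, 8, -2 and picks C; Player 2 would get 4.
Maximizing over 5, -2, 4, Player 2 chooses c1. Subgame-perfect outcome: (B, c1) with payoffs (1, 5).
Under simultaneous play:
Row's best replies: c1→B; c2→C; c3→C.
Player 2's best replies: A→c3; B→c2; C→c3; D→c1.
Only (C, c3) has each player best-responding; Nash payoffs (8, 4).
Row earns 1 sequentially versus 8 at the Nash outcome: worse off.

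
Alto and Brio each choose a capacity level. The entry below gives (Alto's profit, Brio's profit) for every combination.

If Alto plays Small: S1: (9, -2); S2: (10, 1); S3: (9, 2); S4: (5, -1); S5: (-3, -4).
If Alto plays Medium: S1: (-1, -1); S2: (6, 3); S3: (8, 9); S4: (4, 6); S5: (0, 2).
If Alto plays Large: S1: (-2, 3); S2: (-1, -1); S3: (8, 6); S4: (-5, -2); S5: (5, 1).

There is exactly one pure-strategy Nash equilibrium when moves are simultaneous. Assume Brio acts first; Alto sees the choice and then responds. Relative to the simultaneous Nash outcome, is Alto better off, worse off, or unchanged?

Solve by backward induction (Brio leads).
- S1: Alto compares 9, -1, -2 and picks Small; Brio would get -2.
- S2: Alto compares 10, 6, -1 and picks Small; Brio would get 1.
- S3: Alto compares 9, 8, 8 and picks Small; Brio would get 2.
- S4: Alto compares 5, 4, -5 and picks Small; Brio would get -1.
- S5: Alto compares -3, 0, 5 and picks Large; Brio would get 1.
Maximizing over -2, 1, 2, -1, 1, Brio chooses S3. Subgame-perfect outcome: (Small, S3) with payoffs (9, 2).
Under simultaneous play:
Alto's best replies: S1→Small; S2→Small; S3→Small; S4→Small; S5→Large.
Brio's best replies: Small→S3; Medium→S3; Large→S3.
The unique mutual best reply is (Small, S3), giving (9, 2).
Alto earns 9 sequentially versus 9 at the Nash outcome: unchanged.

unchanged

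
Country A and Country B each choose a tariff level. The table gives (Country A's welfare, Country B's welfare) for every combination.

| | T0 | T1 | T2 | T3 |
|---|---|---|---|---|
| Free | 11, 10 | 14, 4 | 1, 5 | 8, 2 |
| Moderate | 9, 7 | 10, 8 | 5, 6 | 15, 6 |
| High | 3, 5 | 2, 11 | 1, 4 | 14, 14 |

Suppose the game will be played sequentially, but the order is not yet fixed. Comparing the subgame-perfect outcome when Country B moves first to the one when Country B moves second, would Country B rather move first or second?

second

If Country A leads: Country B's best replies are Free→T0, Moderate→T1, High→T3; Country A's induced payoffs 11, 10, 14; outcome (High, T3), payoffs (14, 14).
If Country B leads: Country A's best replies are T0→Free, T1→Free, T2→Moderate, T3→Moderate; Country B's induced payoffs 10, 4, 6, 6; outcome (Free, T0), payoffs (11, 10).
Country B gets 10 moving first and 14 moving second, so Country B prefers to move second.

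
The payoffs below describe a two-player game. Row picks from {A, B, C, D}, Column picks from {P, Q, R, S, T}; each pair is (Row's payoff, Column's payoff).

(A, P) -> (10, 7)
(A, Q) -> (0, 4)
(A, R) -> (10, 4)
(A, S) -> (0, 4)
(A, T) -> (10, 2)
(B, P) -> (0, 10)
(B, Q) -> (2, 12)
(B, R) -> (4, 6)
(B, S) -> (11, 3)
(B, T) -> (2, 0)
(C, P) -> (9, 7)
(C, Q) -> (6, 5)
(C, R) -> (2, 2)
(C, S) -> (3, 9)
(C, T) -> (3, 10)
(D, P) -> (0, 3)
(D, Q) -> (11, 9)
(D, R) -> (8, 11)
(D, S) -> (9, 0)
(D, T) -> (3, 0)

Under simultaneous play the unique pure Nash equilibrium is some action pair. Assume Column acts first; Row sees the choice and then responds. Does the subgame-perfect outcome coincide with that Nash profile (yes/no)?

no

Solve by backward induction (Column leads).
- P → Row plays A (best of 10, 0, 9, 0); Column gets 7.
- Q → Row plays D (best of 0, 2, 6, 11); Column gets 9.
- R → Row plays A (best of 10, 4, 2, 8); Column gets 4.
- S → Row plays B (best of 0, 11, 3, 9); Column gets 3.
- T → Row plays A (best of 10, 2, 3, 3); Column gets 2.
Among 7, 9, 4, 3, 2, the best is 9 at Q. Subgame-perfect outcome: (D, Q) with payoffs (11, 9).
For the simultaneous game, intersect best replies.
Row's best replies: P→A; Q→D; R→A; S→B; T→A.
Column's best replies: A→P; B→Q; C→T; D→R.
The unique mutual best reply is (A, P), giving (10, 7).
Sequential outcome (D, Q) differs from the Nash profile (A, P).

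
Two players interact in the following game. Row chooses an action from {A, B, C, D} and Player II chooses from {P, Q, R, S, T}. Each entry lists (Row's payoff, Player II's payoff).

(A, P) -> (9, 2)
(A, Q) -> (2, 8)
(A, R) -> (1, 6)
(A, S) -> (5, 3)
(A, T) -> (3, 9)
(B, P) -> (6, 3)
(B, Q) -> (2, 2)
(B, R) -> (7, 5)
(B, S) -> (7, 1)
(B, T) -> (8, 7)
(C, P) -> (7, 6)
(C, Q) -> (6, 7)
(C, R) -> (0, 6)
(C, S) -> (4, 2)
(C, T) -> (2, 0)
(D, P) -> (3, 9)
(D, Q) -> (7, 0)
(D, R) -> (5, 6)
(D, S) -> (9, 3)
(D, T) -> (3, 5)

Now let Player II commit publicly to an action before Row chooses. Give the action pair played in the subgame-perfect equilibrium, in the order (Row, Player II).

(B, T)

Row best-responds to each possible Player II move:
- P → Row plays A (best of 9, 6, 7, 3); Player II gets 2.
- Q → Row plays D (best of 2, 2, 6, 7); Player II gets 0.
- R → Row plays B (best of 1, 7, 0, 5); Player II gets 5.
- S → Row plays D (best of 5, 7, 4, 9); Player II gets 3.
- T → Row plays B (best of 3, 8, 2, 3); Player II gets 7.
Maximizing over 2, 0, 5, 3, 7, Player II chooses T. Subgame-perfect outcome: (B, T) with payoffs (8, 7).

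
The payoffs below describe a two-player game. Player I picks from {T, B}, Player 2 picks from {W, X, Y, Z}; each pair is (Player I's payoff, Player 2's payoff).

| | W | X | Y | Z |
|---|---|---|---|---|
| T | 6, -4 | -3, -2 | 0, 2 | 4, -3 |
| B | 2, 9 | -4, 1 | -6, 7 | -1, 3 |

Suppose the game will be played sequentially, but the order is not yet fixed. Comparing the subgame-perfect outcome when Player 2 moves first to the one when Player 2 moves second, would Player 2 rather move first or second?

If Player I leads: Player 2's best replies are T→Y, B→W; Player I's induced payoffs 0, 2; outcome (B, W), payoffs (2, 9).
If Player 2 leads: Player I's best replies are W→T, X→T, Y→T, Z→T; Player 2's induced payoffs -4, -2, 2, -3; outcome (T, Y), payoffs (0, 2).
Player 2 gets 2 moving first and 9 moving second, so Player 2 prefers to move second.

second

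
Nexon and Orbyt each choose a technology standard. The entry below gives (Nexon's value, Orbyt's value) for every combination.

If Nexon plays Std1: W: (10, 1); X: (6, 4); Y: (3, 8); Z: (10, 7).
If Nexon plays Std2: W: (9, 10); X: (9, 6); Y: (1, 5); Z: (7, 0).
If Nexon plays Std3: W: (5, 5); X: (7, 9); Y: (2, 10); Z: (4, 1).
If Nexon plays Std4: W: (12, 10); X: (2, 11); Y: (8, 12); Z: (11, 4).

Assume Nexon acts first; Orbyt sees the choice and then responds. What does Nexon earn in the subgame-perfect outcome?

9

Backward induction with Nexon moving first.
- Std1: BR = Y, leader payoff 3.
- Std2: BR = W, leader payoff 9.
- Std3: BR = Y, leader payoff 2.
- Std4: BR = Y, leader payoff 8.
Nexon's induced payoffs are 3, 9, 2, 8, so Nexon commits to Std2. Subgame-perfect outcome: (Std2, W) with payoffs (9, 10).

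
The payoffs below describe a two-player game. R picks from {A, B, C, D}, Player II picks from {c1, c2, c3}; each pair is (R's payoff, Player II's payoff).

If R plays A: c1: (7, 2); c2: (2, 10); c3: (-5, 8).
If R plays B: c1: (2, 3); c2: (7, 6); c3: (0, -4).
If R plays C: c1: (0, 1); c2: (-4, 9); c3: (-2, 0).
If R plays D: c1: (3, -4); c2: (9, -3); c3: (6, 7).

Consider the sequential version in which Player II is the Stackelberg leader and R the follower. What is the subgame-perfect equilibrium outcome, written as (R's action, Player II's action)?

(D, c3)

Backward induction with Player II moving first.
- c1 → R plays A (best of 7, 2, 0, 3); Player II gets 2.
- c2 → R plays D (best of 2, 7, -4, 9); Player II gets -3.
- c3 → R plays D (best of -5, 0, -2, 6); Player II gets 7.
Player II's induced payoffs are 2, -3, 7, so Player II commits to c3. Subgame-perfect outcome: (D, c3) with payoffs (6, 7).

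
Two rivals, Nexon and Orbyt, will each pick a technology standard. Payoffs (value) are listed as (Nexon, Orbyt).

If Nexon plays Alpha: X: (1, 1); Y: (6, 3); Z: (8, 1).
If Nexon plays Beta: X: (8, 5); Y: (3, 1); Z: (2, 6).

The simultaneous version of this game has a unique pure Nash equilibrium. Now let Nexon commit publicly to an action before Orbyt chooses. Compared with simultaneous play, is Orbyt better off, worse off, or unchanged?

unchanged

Work backward from Orbyt's decision.
- Alpha: Orbyt compares 1, 3, 1 and picks Y; Nexon would get 6.
- Beta: Orbyt compares 5, 1, 6 and picks Z; Nexon would get 2.
Nexon's induced payoffs are 6, 2, so Nexon commits to Alpha. Subgame-perfect outcome: (Alpha, Y) with payoffs (6, 3).
For the simultaneous game, intersect best replies.
Nexon's best replies: X→Beta; Y→Alpha; Z→Alpha.
Orbyt's best replies: Alpha→Y; Beta→Z.
Only (Alpha, Y) has each player best-responding; Nash payoffs (6, 3).
Orbyt earns 3 sequentially versus 3 at the Nash outcome: unchanged.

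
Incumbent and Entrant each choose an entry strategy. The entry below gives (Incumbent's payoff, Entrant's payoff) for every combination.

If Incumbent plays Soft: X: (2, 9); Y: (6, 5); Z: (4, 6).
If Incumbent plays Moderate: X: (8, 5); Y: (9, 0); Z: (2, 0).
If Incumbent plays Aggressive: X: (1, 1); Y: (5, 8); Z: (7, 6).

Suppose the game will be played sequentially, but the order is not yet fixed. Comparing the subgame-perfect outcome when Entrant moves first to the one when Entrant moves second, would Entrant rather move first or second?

If Incumbent leads: Entrant's best replies are Soft→X, Moderate→X, Aggressive→Y; Incumbent's induced payoffs 2, 8, 5; outcome (Moderate, X), payoffs (8, 5).
If Entrant leads: Incumbent's best replies are X→Moderate, Y→Moderate, Z→Aggressive; Entrant's induced payoffs 5, 0, 6; outcome (Aggressive, Z), payoffs (7, 6).
Entrant gets 6 moving first and 5 moving second, so Entrant prefers to move first.

first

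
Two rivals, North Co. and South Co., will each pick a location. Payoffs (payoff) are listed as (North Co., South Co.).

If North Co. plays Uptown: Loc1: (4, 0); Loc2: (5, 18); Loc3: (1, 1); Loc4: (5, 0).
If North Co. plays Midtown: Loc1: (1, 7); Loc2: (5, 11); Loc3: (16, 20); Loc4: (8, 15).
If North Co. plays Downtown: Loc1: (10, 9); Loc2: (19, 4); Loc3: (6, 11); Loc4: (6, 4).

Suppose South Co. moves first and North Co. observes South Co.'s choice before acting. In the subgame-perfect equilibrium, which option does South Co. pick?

Loc3

Solve by backward induction (South Co. leads).
- Loc1: BR = Downtown, leader payoff 9.
- Loc2: BR = Downtown, leader payoff 4.
- Loc3: BR = Midtown, leader payoff 20.
- Loc4: BR = Midtown, leader payoff 15.
Among 9, 4, 20, 15, the best is 20 at Loc3. Subgame-perfect outcome: (Midtown, Loc3) with payoffs (16, 20).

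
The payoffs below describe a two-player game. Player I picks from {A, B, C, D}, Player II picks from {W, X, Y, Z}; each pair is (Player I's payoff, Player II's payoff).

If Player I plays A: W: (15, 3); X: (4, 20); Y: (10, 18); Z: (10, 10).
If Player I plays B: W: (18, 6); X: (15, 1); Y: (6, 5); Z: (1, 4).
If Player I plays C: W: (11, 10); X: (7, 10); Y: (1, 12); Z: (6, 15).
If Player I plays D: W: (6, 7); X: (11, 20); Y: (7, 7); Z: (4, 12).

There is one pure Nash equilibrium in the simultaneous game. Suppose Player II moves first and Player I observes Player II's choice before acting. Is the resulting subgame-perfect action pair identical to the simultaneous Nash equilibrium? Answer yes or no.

no

Solve by backward induction (Player II leads).
- W: BR = B, leader payoff 6.
- X: BR = B, leader payoff 1.
- Y: BR = A, leader payoff 18.
- Z: BR = A, leader payoff 10.
Player II's induced payoffs are 6, 1, 18, 10, so Player II commits to Y. Subgame-perfect outcome: (A, Y) with payoffs (10, 18).
For the simultaneous game, intersect best replies.
Player I's best replies: W→B; X→B; Y→A; Z→A.
Player II's best replies: A→X; B→W; C→Z; D→X.
Only (B, W) has each player best-responding; Nash payoffs (18, 6).
Sequential outcome (A, Y) differs from the Nash profile (B, W).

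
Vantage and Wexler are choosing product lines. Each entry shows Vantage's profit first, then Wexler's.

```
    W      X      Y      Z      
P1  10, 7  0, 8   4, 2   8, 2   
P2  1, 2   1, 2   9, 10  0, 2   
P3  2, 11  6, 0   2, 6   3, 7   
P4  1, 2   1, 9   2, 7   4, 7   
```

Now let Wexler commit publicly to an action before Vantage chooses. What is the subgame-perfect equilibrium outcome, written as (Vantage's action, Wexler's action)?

Work backward from Vantage's decision.
- W: BR = P1, leader payoff 7.
- X: BR = P3, leader payoff 0.
- Y: BR = P2, leader payoff 10.
- Z: BR = P1, leader payoff 2.
Maximizing over 7, 0, 10, 2, Wexler chooses Y. Subgame-perfect outcome: (P2, Y) with payoffs (9, 10).

(P2, Y)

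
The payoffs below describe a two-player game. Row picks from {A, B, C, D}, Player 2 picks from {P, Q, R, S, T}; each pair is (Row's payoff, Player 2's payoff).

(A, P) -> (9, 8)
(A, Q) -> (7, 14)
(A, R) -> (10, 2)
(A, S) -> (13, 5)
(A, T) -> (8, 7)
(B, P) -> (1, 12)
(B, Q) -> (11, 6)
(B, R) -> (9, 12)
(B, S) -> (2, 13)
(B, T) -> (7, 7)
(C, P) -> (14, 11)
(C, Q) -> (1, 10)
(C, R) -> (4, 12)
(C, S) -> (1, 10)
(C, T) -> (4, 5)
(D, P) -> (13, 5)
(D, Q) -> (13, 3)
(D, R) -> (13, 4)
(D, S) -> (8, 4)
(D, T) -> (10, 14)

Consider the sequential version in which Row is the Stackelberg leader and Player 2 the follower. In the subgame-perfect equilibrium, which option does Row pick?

Work backward from Player 2's decision.
- A → Player 2 plays Q (best of 8, 14, 2, 5, 7); Row gets 7.
- B → Player 2 plays S (best of 12, 6, 12, 13, 7); Row gets 2.
- C → Player 2 plays R (best of 11, 10, 12, 10, 5); Row gets 4.
- D → Player 2 plays T (best of 5, 3, 4, 4, 14); Row gets 10.
Among 7, 2, 4, 10, the best is 10 at D. Subgame-perfect outcome: (D, T) with payoffs (10, 14).

D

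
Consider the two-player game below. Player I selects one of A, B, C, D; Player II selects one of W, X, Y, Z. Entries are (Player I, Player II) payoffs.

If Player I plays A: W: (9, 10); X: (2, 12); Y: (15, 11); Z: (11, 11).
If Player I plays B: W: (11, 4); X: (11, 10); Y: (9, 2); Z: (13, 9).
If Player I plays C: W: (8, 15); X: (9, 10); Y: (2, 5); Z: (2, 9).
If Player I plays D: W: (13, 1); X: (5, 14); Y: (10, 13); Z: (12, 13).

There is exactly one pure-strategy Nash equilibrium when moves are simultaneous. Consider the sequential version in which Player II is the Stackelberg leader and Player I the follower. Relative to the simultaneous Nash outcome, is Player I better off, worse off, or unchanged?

better off

Backward induction with Player II moving first.
- W: Player I compares 9, 11, 8, 13 and picks D; Player II would get 1.
- X: Player I compares 2, 11, 9, 5 and picks B; Player II would get 10.
- Y: Player I compares 15, 9, 2, 10 and picks A; Player II would get 11.
- Z: Player I compares 11, 13, 2, 12 and picks B; Player II would get 9.
Player II's induced payoffs are 1, 10, 11, 9, so Player II commits to Y. Subgame-perfect outcome: (A, Y) with payoffs (15, 11).
Under simultaneous play:
Player I's best replies: W→D; X→B; Y→A; Z→B.
Player II's best replies: A→X; B→X; C→W; D→X.
The unique mutual best reply is (B, X), giving (11, 10).
Player I earns 15 sequentially versus 11 at the Nash outcome: better off.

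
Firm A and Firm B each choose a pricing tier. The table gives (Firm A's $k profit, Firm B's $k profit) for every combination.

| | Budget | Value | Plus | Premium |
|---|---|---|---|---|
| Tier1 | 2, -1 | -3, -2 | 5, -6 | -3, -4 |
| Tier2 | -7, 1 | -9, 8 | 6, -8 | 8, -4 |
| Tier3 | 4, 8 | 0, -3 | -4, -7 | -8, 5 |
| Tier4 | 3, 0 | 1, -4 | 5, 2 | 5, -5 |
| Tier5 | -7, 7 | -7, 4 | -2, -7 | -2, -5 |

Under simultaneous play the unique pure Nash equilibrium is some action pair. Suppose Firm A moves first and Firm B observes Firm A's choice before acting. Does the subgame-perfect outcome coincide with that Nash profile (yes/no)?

Work backward from Firm B's decision.
- Tier1: BR = Budget, leader payoff 2.
- Tier2: BR = Value, leader payoff -9.
- Tier3: BR = Budget, leader payoff 4.
- Tier4: BR = Plus, leader payoff 5.
- Tier5: BR = Budget, leader payoff -7.
Maximizing over 2, -9, 4, 5, -7, Firm A chooses Tier4. Subgame-perfect outcome: (Tier4, Plus) with payoffs (5, 2).
Under simultaneous play:
Firm A's best replies: Budget→Tier3; Value→Tier4; Plus→Tier2; Premium→Tier2.
Firm B's best replies: Tier1→Budget; Tier2→Value; Tier3→Budget; Tier4→Plus; Tier5→Budget.
The unique mutual best reply is (Tier3, Budget), giving (4, 8).
Sequential outcome (Tier4, Plus) differs from the Nash profile (Tier3, Budget).

no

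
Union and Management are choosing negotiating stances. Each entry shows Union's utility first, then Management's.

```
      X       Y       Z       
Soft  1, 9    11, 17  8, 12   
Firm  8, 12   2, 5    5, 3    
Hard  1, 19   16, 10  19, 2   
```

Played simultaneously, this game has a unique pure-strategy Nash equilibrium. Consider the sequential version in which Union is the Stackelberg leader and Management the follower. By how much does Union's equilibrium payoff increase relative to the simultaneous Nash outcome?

Backward induction with Union moving first.
- Soft → Management plays Y (best of 9, 17, 12); Union gets 11.
- Firm → Management plays X (best of 12, 5, 3); Union gets 8.
- Hard → Management plays X (best of 19, 10, 2); Union gets 1.
Union's induced payoffs are 11, 8, 1, so Union commits to Soft. Subgame-perfect outcome: (Soft, Y) with payoffs (11, 17).
For the simultaneous game, intersect best replies.
Union's best replies: X→Firm; Y→Hard; Z→Hard.
Management's best replies: Soft→Y; Firm→X; Hard→X.
The unique mutual best reply is (Firm, X), giving (8, 12).
Union's commitment gain: 11 − 8 = 3.

3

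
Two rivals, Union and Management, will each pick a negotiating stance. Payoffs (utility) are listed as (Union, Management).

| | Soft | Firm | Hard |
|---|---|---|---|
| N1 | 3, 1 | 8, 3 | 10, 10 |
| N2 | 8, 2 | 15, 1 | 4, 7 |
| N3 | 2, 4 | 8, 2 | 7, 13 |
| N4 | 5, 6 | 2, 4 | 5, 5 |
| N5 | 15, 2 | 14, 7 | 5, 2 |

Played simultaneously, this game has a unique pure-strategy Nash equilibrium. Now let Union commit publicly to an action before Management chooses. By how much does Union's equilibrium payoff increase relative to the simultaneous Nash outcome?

4

Management best-responds to each possible Union move:
- N1: Management compares 1, 3, 10 and picks Hard; Union would get 10.
- N2: Management compares 2, 1, 7 and picks Hard; Union would get 4.
- N3: Management compares 4, 2, 13 and picks Hard; Union would get 7.
- N4: Management compares 6, 4, 5 and picks Soft; Union would get 5.
- N5: Management compares 2, 7, 2 and picks Firm; Union would get 14.
Maximizing over 10, 4, 7, 5, 14, Union chooses N5. Subgame-perfect outcome: (N5, Firm) with payoffs (14, 7).
For the simultaneous game, intersect best replies.
Union's best replies: Soft→N5; Firm→N2; Hard→N1.
Management's best replies: N1→Hard; N2→Hard; N3→Hard; N4→Soft; N5→Firm.
The unique mutual best reply is (N1, Hard), giving (10, 10).
Union's commitment gain: 14 − 10 = 4.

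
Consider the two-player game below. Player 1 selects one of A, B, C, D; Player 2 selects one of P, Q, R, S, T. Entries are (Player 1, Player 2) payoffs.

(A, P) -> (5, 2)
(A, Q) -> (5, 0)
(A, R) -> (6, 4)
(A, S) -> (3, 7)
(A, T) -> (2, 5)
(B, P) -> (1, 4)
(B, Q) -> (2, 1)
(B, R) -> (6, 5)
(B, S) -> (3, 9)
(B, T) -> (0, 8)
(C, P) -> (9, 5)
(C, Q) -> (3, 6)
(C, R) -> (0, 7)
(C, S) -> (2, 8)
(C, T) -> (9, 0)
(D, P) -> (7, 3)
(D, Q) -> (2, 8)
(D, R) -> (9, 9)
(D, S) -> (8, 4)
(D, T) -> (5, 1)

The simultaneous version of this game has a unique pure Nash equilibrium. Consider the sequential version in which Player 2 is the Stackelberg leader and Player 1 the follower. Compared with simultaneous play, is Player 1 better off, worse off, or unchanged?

unchanged

Work backward from Player 1's decision.
- P: BR = C, leader payoff 5.
- Q: BR = A, leader payoff 0.
- R: BR = D, leader payoff 9.
- S: BR = D, leader payoff 4.
- T: BR = C, leader payoff 0.
Among 5, 0, 9, 4, 0, the best is 9 at R. Subgame-perfect outcome: (D, R) with payoffs (9, 9).
Under simultaneous play:
Player 1's best replies: P→C; Q→A; R→D; S→D; T→C.
Player 2's best replies: A→S; B→S; C→S; D→R.
The unique mutual best reply is (D, R), giving (9, 9).
Player 1 earns 9 sequentially versus 9 at the Nash outcome: unchanged.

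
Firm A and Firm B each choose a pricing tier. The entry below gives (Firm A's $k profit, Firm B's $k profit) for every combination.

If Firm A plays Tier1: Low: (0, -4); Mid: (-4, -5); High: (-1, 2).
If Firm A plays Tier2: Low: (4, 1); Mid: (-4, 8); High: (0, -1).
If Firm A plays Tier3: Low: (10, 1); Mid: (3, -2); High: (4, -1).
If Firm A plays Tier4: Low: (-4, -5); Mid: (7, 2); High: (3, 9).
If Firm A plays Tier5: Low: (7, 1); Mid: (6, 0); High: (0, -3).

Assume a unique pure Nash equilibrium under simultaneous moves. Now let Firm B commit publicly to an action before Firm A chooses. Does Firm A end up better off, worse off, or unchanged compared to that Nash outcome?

worse off

Work backward from Firm A's decision.
- Low: Firm A compares 0, 4, 10, -4, 7 and picks Tier3; Firm B would get 1.
- Mid: Firm A compares -4, -4, 3, 7, 6 and picks Tier4; Firm B would get 2.
- High: Firm A compares -1, 0, 4, 3, 0 and picks Tier3; Firm B would get -1.
Maximizing over 1, 2, -1, Firm B chooses Mid. Subgame-perfect outcome: (Tier4, Mid) with payoffs (7, 2).
Now find the simultaneous Nash equilibrium.
Firm A's best replies: Low→Tier3; Mid→Tier4; High→Tier3.
Firm B's best replies: Tier1→High; Tier2→Mid; Tier3→Low; Tier4→High; Tier5→Low.
Only (Tier3, Low) has each player best-responding; Nash payoffs (10, 1).
Firm A earns 7 sequentially versus 10 at the Nash outcome: worse off.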